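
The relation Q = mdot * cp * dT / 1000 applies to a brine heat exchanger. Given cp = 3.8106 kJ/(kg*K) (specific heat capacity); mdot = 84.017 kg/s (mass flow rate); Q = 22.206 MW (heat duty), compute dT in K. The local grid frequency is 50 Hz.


dT = Q * 1000 / (mdot * cp)
dT = 22.206 * 1000 / (84.017 * 3.8106)
dT = 69.360 K


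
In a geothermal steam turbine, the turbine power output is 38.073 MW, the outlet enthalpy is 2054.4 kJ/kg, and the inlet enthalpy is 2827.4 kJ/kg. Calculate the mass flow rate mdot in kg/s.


mdot = P * 1000 / (h_in - h_out)
mdot = 38.073 * 1000 / (2827.4 - 2054.4)
mdot = 49.254 kg/s


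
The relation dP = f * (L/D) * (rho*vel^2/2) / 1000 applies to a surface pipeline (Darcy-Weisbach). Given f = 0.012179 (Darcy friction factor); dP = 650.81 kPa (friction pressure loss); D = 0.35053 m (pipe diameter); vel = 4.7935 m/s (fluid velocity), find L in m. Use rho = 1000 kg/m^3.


L = dP*1000*D / (f*rho*vel^2/2)
L = 650.81*1000*0.35053 / (0.012179*1000*4.7935^2/2)
L = 1630.4 m


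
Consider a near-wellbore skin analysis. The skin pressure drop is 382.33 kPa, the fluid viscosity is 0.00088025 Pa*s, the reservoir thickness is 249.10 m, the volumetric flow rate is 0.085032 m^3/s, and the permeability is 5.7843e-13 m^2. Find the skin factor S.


S = dP_s * 1000 * 2*pi*k*hr / (q*mu)
S = 382.33 * 1000 * 2*pi*5.7843e-13*249.10 / (0.085032*0.00088025)
S = 4.6244


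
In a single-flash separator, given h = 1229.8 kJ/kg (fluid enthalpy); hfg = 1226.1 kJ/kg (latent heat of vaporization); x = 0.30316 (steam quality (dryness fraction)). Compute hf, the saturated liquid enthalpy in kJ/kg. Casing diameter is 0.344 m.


hf = h - x * hfg
hf = 1229.8 - 0.30316 * 1226.1
hf = 858.10 kJ/kg


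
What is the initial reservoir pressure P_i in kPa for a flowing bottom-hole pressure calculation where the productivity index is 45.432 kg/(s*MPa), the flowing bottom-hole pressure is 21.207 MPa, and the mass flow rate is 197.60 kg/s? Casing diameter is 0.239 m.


P_i = P_wf + mdot / PI
P_i = 21.207 + 197.60 / 45.432
P_i = 25.55636 MPa
Convert: 25.55636 MPa * 1000.0 = 25556 kPa
P_i = 25556 kPa


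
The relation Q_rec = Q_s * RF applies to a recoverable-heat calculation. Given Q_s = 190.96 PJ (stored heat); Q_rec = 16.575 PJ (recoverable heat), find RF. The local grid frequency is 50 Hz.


RF = Q_rec / Q_s
RF = 16.575 / 190.96
RF = 0.086798


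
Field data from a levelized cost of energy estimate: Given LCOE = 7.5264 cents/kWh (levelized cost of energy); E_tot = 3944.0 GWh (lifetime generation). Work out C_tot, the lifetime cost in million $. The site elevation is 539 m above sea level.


C_tot = LCOE / 100 * E_tot
C_tot = 7.5264 / 100 * 3944.0
C_tot = 296.84 million $


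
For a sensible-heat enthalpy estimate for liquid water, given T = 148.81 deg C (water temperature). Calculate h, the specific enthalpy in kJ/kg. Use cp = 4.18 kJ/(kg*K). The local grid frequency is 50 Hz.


h = cp * T
h = 4.18 * 148.81
h = 622.03 kJ/kg


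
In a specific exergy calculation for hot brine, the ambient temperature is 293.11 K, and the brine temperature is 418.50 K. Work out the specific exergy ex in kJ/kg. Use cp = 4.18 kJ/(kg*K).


ex = cp * ((T_b - T_0) - T_0 * ln(T_b/T_0))
ex = 4.18 * ((418.50 - 293.11) - 293.11 * ln(418.50/293.11))
ex = 87.801 kJ/kg


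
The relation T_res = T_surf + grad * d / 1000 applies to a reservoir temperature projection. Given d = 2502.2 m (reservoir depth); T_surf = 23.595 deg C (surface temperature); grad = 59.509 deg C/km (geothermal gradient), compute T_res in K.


T_res = T_surf + grad * d / 1000
T_res = 23.595 + 59.509 * 2502.2 / 1000
T_res = 172.4984 deg C
Convert to K: 172.4984 + 273.15 = 445.65 K
T_res = 445.65 K


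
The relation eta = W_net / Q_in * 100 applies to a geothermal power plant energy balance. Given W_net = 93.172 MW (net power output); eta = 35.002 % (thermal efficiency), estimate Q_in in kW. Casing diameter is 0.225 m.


Q_in = W_net / (eta / 100)
Q_in = 93.172 / (35.002 / 100)
Q_in = 266.1905 MW
Convert: 266.1905 MW * 1000.0 = 2.6619e+05 kW
Q_in = 2.6619e+05 kW


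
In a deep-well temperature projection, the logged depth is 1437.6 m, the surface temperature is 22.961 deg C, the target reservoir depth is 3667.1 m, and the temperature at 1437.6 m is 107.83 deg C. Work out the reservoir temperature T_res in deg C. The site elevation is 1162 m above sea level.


Step 1: grad = (T_d1 - T_surf)/d1 * 1000 = (107.83 - 22.961)/1437.6 * 1000 = 59.03520 deg C/km
Step 2: T_res = T_surf + grad*d2/1000 = 22.961 + 59.03520*3667.1/1000 = 239.45 deg C
T_res = 239.45 deg C


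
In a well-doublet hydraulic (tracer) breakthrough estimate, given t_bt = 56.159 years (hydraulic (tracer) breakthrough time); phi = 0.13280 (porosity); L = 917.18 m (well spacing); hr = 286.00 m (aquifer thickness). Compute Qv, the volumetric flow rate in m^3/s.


Qv = pi*hr*phi*L^2 / (3*t_bt*365.25*86400)
Qv = pi*286.00*0.13280*917.18^2 / (3*56.159*365.25*86400)
Qv = 0.018879 m^3/s


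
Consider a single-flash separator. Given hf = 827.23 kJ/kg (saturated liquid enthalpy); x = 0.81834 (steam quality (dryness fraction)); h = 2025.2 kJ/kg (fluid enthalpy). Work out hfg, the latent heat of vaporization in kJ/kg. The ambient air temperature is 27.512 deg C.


hfg = (h - hf) / x
hfg = (2025.2 - 827.23) / 0.81834
hfg = 1463.9 kJ/kg


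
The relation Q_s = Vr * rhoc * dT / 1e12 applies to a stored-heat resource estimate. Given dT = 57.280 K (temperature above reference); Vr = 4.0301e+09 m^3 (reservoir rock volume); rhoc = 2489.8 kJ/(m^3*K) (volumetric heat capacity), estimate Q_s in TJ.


Q_s = Vr * rhoc * dT / 1e12
Q_s = 4.0301e+09 * 2489.8 * 57.280 / 1e12
Q_s = 574.7557 PJ
Convert: 574.7557 PJ * 1000.0 = 5.7476e+05 TJ
Q_s = 5.7476e+05 TJ


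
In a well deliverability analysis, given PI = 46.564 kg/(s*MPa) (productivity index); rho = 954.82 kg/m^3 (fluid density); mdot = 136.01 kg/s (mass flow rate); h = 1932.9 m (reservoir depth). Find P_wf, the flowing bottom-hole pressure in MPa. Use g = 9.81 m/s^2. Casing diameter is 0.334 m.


Step 1: P_i = rho*g*h/1e6 = 954.82*9.81*1932.9/1e6 = 18.10506 MPa
Step 2: P_wf = P_i - mdot/PI = 18.10506 - 136.01/46.564 = 15.184 MPa
P_wf = 15.184 MPa


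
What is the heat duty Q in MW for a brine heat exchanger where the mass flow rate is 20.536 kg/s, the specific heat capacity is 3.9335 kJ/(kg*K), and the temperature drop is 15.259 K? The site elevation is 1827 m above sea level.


Q = mdot * cp * dT / 1000
Q = 20.536 * 3.9335 * 15.259 / 1000
Q = 1.2326 MW


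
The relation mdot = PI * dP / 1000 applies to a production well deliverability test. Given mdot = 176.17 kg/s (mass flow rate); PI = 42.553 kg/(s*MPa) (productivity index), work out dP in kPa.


dP = mdot * 1000 / PI
dP = 176.17 * 1000 / 42.553
dP = 4140.0 kPa


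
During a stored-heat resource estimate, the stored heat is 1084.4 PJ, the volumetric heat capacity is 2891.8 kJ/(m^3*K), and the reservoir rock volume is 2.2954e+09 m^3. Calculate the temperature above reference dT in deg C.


dT = Q_s * 1e12 / (Vr * rhoc)
dT = 1084.4 * 1e12 / (2.2954e+09 * 2891.8)
dT = 163.3665 K
Convert (temperature difference, 1 K = 1 deg C): 163.3665 K = 163.3665 deg C
dT = 163.37 deg C


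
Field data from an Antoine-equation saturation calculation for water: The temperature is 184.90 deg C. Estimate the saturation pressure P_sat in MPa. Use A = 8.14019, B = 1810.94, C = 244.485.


P_sat = 10^(A - B/(C + T)) / 760 * 0.101325
P_sat = 10^(8.14019 - 1810.94/(244.485 + 184.90)) / 760 * 0.101325
P_sat = 1.1158 MPa


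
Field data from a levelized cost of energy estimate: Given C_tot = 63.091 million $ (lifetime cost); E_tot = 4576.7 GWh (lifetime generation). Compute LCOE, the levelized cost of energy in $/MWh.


LCOE = C_tot / E_tot * 100
LCOE = 63.091 / 4576.7 * 100
LCOE = 1.378526 cents/kWh
Convert: 1.378526 cents/kWh * 10.0 = 13.785 $/MWh
LCOE = 13.785 $/MWh


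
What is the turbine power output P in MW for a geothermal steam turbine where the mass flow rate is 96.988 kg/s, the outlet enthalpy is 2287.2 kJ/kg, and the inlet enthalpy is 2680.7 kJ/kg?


P = mdot * (h_in - h_out) / 1000
P = 96.988 * (2680.7 - 2287.2) / 1000
P = 38.165 MW


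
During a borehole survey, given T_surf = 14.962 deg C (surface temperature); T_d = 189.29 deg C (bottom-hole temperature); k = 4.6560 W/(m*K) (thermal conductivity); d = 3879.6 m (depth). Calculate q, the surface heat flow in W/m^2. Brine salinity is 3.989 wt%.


Step 1: grad = (T_d - T_surf)/d * 1000 = (189.29 - 14.962)/3879.6 * 1000 = 44.93453 deg C/km
Step 2: q = k * grad / 1000 = 4.656 * 44.93453 / 1000 = 0.20922 W/m^2
q = 0.20922 W/m^2


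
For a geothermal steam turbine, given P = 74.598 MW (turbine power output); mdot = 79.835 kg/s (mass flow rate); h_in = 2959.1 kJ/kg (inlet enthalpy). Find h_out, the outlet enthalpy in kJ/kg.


h_out = h_in - P * 1000 / mdot
h_out = 2959.1 - 74.598 * 1000 / 79.835
h_out = 2024.7 kJ/kg


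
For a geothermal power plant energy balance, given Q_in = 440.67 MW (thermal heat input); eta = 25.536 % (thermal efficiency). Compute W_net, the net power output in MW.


W_net = eta / 100 * Q_in
W_net = 25.536 / 100 * 440.67
W_net = 112.53 MW


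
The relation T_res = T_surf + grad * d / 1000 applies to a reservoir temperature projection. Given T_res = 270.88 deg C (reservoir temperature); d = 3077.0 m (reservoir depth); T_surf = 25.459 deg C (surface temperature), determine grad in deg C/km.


grad = (T_res - T_surf) / d * 1000
grad = (270.88 - 25.459) / 3077.0 * 1000
grad = 79.760 deg C/km


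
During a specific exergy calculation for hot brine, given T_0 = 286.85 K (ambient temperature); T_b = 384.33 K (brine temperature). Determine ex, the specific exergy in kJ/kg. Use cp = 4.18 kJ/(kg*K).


ex = cp * ((T_b - T_0) - T_0 * ln(T_b/T_0))
ex = 4.18 * ((384.33 - 286.85) - 286.85 * ln(384.33/286.85))
ex = 56.699 kJ/kg


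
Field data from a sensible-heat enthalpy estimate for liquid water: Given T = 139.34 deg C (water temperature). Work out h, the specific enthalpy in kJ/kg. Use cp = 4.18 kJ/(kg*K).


h = cp * T
h = 4.18 * 139.34
h = 582.44 kJ/kg


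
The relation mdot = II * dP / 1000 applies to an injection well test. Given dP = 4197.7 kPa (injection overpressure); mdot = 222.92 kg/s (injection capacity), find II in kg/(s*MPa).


II = mdot * 1000 / dP
II = 222.92 * 1000 / 4197.7
II = 53.105 kg/(s*MPa)


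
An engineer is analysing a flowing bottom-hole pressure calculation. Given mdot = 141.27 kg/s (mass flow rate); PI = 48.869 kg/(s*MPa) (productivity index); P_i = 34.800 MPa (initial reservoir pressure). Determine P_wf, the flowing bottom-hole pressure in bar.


P_wf = P_i - mdot / PI
P_wf = 34.800 - 141.27 / 48.869
P_wf = 31.90921 MPa
Convert: 31.90921 MPa * 10.0 = 319.09 bar
P_wf = 319.09 bar


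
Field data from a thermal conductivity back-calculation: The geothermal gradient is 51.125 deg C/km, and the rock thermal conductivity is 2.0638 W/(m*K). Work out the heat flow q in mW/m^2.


q = k * grad / 1000
q = 2.0638 * 51.125 / 1000
q = 0.1055118 W/m^2
Convert: 0.1055118 W/m^2 * 1000.0 = 105.51 mW/m^2
q = 105.51 mW/m^2


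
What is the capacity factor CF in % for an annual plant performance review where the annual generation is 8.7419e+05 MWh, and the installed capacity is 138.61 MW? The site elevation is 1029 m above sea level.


CF = E_a / (cap * 8760) * 100
CF = 8.7419e+05 / (138.61 * 8760) * 100
CF = 71.996 %


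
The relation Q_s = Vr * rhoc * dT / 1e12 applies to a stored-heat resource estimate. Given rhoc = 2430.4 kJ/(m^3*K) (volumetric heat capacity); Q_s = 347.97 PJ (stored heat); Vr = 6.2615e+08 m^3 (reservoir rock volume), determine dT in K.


dT = Q_s * 1e12 / (Vr * rhoc)
dT = 347.97 * 1e12 / (6.2615e+08 * 2430.4)
dT = 228.66 K


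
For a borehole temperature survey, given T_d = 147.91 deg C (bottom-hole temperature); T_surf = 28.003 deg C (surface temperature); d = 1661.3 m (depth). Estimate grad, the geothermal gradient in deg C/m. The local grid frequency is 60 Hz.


grad = (T_d - T_surf) / d * 1000
grad = (147.91 - 28.003) / 1661.3 * 1000
grad = 72.17661 deg C/km
Convert: 72.17661 deg C/km * 0.001 = 0.072177 deg C/m
grad = 0.072177 deg C/m


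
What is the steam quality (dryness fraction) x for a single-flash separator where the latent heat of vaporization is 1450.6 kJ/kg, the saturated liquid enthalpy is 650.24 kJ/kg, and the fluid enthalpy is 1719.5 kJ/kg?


x = (h - hf) / hfg
x = (1719.5 - 650.24) / 1450.6
x = 0.73712


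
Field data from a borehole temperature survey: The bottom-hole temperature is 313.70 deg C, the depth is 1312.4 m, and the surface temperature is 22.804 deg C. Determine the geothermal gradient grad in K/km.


grad = (T_d - T_surf) / d * 1000
grad = (313.70 - 22.804) / 1312.4 * 1000
grad = 221.6519 deg C/km
Convert: 221.6519 deg C/km * 1.0 = 221.65 K/km
grad = 221.65 K/km


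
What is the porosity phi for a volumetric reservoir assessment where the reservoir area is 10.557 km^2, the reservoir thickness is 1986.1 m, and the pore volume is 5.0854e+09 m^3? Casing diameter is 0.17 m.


phi = Vp / (A * 1e6 * hr)
phi = 5.0854e+09 / (10.557 * 1e6 * 1986.1)
phi = 0.24254


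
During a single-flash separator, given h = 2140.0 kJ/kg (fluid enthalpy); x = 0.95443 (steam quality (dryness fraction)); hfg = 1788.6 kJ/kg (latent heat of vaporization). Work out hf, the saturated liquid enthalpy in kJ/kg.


hf = h - x * hfg
hf = 2140.0 - 0.95443 * 1788.6
hf = 432.91 kJ/kg


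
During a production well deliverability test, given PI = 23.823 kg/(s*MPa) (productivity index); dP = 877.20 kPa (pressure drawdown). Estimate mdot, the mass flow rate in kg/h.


mdot = PI * dP / 1000
mdot = 23.823 * 877.20 / 1000
mdot = 20.89754 kg/s
Convert: 20.89754 kg/s * 3600.0 = 75231 kg/h
mdot = 75231 kg/h


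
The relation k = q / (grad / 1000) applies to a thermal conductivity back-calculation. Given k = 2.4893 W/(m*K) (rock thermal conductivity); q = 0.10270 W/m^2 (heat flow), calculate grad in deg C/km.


grad = q / k * 1000
grad = 0.10270 / 2.4893 * 1000
grad = 41.257 deg C/km


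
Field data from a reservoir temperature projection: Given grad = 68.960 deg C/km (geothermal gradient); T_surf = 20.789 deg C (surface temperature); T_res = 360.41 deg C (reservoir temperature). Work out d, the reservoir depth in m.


d = (T_res - T_surf) / grad * 1000
d = (360.41 - 20.789) / 68.960 * 1000
d = 4924.9 m


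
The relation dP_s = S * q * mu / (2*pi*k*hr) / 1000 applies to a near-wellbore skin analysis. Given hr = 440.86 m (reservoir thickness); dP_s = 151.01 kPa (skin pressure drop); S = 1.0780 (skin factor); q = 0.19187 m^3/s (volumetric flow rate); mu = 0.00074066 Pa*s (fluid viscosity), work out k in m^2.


k = S*q*mu / (2*pi*dP_s*1000*hr)
k = 1.0780*0.19187*0.00074066 / (2*pi*151.01*1000*440.86)
k = 3.6623e-13 m^2


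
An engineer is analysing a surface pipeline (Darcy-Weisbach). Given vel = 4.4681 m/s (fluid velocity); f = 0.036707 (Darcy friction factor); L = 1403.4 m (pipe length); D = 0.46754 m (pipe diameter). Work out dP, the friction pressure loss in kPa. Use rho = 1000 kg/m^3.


dP = f * (L/D) * (rho*vel^2/2) / 1000
dP = 0.036707 * (1403.4/0.46754) * (1000*4.4681^2/2) / 1000
dP = 1099.8 kPa


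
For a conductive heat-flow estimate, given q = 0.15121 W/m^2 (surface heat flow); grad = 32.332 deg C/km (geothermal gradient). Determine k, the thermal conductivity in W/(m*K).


k = q * 1000 / grad
k = 0.15121 * 1000 / 32.332
k = 4.6768 W/(m*K)


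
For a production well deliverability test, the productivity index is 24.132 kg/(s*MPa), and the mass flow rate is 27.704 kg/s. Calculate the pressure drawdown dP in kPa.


dP = mdot * 1000 / PI
dP = 27.704 * 1000 / 24.132
dP = 1148.0 kPa


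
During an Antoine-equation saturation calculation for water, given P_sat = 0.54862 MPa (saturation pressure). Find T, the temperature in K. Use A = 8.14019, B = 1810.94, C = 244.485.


T = B / (A - log10(P_sat * 760 / 0.101325)) - C
T = 1810.94 / (8.14019 - log10(0.54862 * 760 / 0.101325)) - 244.485
T = 155.6501 deg C
Convert to K: 155.6501 + 273.15 = 428.80 K
T = 428.80 K


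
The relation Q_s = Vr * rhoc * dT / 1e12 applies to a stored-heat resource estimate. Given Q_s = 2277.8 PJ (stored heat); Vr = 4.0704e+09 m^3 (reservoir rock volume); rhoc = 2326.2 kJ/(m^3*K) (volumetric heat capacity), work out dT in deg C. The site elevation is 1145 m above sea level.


dT = Q_s * 1e12 / (Vr * rhoc)
dT = 2277.8 * 1e12 / (4.0704e+09 * 2326.2)
dT = 240.5644 K
Convert (temperature difference, 1 K = 1 deg C): 240.5644 K = 240.5644 deg C
dT = 240.56 deg C


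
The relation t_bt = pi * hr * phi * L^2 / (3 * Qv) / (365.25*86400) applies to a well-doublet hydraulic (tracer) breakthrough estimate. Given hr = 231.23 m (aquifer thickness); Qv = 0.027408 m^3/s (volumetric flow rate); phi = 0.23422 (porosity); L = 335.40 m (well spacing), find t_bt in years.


t_bt = pi * hr * phi * L^2 / (3 * Qv) / (365.25*86400)
t_bt = pi * 231.23 * 0.23422 * 335.40^2 / (3 * 0.027408) / (365.25*86400)
t_bt = 7.3764 years


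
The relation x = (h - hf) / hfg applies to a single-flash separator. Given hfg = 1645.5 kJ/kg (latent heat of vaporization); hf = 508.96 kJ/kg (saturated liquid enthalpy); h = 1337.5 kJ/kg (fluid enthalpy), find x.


x = (h - hf) / hfg
x = (1337.5 - 508.96) / 1645.5
x = 0.50352


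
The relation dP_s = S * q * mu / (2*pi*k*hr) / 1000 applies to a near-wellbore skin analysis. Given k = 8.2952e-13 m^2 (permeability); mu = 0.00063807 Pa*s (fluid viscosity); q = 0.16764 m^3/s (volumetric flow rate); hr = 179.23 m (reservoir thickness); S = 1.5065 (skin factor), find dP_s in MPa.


dP_s = S * q * mu / (2*pi*k*hr) / 1000
dP_s = 1.5065 * 0.16764 * 0.00063807 / (2*pi*8.2952e-13*179.23) / 1000
dP_s = 172.5034 kPa
Convert: 172.5034 kPa * 0.001 = 0.17250 MPa
dP_s = 0.17250 MPa


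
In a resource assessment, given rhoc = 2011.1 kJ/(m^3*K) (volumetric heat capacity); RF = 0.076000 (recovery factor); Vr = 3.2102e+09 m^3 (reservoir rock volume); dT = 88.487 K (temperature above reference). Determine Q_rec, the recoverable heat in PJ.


Step 1: Q_s = Vr*rhoc*dT/1e12 = 3.2102e+09*2011.1*88.487/1e12 = 571.2750 PJ
Step 2: Q_rec = Q_s * RF = 571.2750 * 0.076 = 43.417 PJ
Q_rec = 43.417 PJ


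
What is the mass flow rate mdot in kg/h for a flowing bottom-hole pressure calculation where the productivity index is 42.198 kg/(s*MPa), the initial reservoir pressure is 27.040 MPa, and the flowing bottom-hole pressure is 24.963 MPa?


mdot = (P_i - P_wf) * PI
mdot = (27.040 - 24.963) * 42.198
mdot = 87.64525 kg/s
Convert: 87.64525 kg/s * 3600.0 = 3.1552e+05 kg/h
mdot = 3.1552e+05 kg/h


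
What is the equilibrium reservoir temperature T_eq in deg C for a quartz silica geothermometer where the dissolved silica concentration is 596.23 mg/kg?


T_eq = 1309 / (5.19 - log10(SiO2)) - 273.15
T_eq = 1309 / (5.19 - log10(596.23)) - 273.15
T_eq = 268.97 deg C


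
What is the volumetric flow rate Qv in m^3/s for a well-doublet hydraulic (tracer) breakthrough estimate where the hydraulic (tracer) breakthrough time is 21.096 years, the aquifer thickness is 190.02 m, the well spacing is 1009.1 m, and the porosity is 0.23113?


Qv = pi*hr*phi*L^2 / (3*t_bt*365.25*86400)
Qv = pi*190.02*0.23113*1009.1^2 / (3*21.096*365.25*86400)
Qv = 0.070347 m^3/s


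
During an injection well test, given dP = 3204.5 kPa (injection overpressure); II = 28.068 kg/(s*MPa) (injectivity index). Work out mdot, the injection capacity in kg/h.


mdot = II * dP / 1000
mdot = 28.068 * 3204.5 / 1000
mdot = 89.94391 kg/s
Convert: 89.94391 kg/s * 3600.0 = 3.2380e+05 kg/h
mdot = 3.2380e+05 kg/h


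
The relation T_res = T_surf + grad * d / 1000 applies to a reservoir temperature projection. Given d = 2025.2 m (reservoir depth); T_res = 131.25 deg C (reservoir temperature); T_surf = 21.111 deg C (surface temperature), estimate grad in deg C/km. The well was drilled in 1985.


grad = (T_res - T_surf) / d * 1000
grad = (131.25 - 21.111) / 2025.2 * 1000
grad = 54.384 deg C/km


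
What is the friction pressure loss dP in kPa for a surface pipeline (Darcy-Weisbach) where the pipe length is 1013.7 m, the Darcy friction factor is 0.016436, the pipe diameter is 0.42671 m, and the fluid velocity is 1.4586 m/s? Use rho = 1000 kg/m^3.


dP = f * (L/D) * (rho*vel^2/2) / 1000
dP = 0.016436 * (1013.7/0.42671) * (1000*1.4586^2/2) / 1000
dP = 41.535 kPa


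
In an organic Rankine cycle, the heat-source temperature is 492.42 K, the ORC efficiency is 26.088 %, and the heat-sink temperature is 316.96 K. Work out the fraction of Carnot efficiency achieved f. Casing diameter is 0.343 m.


f = (eta_orc/100) / (1 - Tc/Th)
f = (26.088/100) / (1 - 316.96/492.42)
f = 0.73215


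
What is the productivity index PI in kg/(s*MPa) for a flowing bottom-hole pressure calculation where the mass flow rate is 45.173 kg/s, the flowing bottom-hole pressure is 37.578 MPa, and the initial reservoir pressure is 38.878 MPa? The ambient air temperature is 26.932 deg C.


PI = mdot / (P_i - P_wf)
PI = 45.173 / (38.878 - 37.578)
PI = 34.748 kg/(s*MPa)


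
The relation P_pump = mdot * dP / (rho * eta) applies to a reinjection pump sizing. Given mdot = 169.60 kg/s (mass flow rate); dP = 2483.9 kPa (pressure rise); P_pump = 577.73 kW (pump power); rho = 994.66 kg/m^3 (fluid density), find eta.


eta = mdot * dP / (rho * P_pump)
eta = 169.60 * 2483.9 / (994.66 * 577.73)
eta = 0.73310


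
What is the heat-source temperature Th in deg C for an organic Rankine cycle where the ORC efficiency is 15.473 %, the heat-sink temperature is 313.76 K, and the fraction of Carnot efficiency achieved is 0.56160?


Th = Tc / (1 - (eta_orc/100)/f)
Th = 313.76 / (1 - (15.473/100)/0.56160)
Th = 433.0809 K
Convert to deg C: 433.0809 - 273.15 = 159.93 deg C
Th = 159.93 deg C


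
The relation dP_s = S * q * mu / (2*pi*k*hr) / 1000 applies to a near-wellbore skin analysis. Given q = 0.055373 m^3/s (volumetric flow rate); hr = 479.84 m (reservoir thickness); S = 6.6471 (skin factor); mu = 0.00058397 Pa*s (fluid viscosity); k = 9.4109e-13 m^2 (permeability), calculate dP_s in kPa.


dP_s = S * q * mu / (2*pi*k*hr) / 1000
dP_s = 6.6471 * 0.055373 * 0.00058397 / (2*pi*9.4109e-13*479.84) / 1000
dP_s = 75.755 kPa


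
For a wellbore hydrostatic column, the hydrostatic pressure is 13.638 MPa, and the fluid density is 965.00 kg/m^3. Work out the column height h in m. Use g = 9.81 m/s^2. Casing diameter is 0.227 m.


h = P * 1e6 / (g * rho)
h = 13.638 * 1e6 / (9.81 * 965.00)
h = 1440.6 m


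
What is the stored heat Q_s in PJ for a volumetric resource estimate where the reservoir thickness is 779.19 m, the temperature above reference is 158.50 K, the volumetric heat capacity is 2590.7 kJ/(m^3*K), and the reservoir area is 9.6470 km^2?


Step 1: Vr = A*1e6*hr = 9.647*1e6*779.19 = 7.516846e+09 m^3
Step 2: Q_s = Vr*rhoc*dT/1e12 = 7.516846e+09*2590.7*158.5/1e12 = 3086.6 PJ
Q_s = 3086.6 PJ


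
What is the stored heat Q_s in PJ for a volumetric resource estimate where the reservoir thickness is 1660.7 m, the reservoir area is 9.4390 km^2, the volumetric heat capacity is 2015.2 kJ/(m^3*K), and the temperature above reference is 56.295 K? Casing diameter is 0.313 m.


Step 1: Vr = A*1e6*hr = 9.439*1e6*1660.7 = 1.567535e+10 m^3
Step 2: Q_s = Vr*rhoc*dT/1e12 = 1.567535e+10*2015.2*56.295/1e12 = 1778.3 PJ
Q_s = 1778.3 PJ


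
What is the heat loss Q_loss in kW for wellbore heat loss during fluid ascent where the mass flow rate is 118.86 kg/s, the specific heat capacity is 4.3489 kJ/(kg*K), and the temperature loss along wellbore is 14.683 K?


Q_loss = mdot * cp * dT
Q_loss = 118.86 * 4.3489 * 14.683
Q_loss = 7589.8 kW


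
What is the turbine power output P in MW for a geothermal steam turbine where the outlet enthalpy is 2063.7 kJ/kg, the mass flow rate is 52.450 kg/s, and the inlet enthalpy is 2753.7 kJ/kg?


P = mdot * (h_in - h_out) / 1000
P = 52.450 * (2753.7 - 2063.7) / 1000
P = 36.191 MW


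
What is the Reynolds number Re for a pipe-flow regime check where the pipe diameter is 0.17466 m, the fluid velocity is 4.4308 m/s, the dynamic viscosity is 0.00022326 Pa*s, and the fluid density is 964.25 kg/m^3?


Re = rho * vel * D / mu
Re = 964.25 * 4.4308 * 0.17466 / 0.00022326
Re = 3.3424e+06


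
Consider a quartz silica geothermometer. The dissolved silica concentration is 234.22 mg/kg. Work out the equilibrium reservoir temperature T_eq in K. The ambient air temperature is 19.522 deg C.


T_eq = 1309 / (5.19 - log10(SiO2)) - 273.15
T_eq = 1309 / (5.19 - log10(234.22)) - 273.15
T_eq = 190.9725 deg C
Convert to K: 190.9725 + 273.15 = 464.12 K
T_eq = 464.12 K


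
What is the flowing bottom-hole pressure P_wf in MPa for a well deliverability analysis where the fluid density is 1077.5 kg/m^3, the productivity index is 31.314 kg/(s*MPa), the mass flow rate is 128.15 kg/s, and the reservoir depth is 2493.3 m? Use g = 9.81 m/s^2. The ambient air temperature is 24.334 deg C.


Step 1: P_i = rho*g*h/1e6 = 1077.5*9.81*2493.3/1e6 = 26.35487 MPa
Step 2: P_wf = P_i - mdot/PI = 26.35487 - 128.15/31.314 = 22.262 MPa
P_wf = 22.262 MPa


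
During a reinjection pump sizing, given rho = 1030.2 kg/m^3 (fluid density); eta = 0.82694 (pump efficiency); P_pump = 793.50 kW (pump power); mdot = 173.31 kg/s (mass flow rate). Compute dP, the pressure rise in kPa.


dP = P_pump * rho * eta / mdot
dP = 793.50 * 1030.2 * 0.82694 / 173.31
dP = 3900.5 kPa


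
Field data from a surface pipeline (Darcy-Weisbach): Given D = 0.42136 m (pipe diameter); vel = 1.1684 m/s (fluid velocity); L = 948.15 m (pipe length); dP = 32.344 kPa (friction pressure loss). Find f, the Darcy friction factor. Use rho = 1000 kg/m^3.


f = dP*1000 / ((L/D)*(rho*vel^2/2))
f = 32.344*1000 / ((948.15/0.42136)*(1000*1.1684^2/2))
f = 0.021058


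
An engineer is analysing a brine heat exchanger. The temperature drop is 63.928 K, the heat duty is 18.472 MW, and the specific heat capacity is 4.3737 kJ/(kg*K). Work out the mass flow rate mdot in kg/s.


mdot = Q * 1000 / (cp * dT)
mdot = 18.472 * 1000 / (4.3737 * 63.928)
mdot = 66.065 kg/s


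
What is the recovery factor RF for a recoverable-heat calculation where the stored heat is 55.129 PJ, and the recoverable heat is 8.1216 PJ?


RF = Q_rec / Q_s
RF = 8.1216 / 55.129
RF = 0.14732


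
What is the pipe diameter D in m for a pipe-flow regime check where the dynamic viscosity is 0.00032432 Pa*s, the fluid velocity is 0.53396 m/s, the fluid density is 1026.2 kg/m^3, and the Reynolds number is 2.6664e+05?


D = Re * mu / (rho * vel)
D = 2.6664e+05 * 0.00032432 / (1026.2 * 0.53396)
D = 0.15782 m


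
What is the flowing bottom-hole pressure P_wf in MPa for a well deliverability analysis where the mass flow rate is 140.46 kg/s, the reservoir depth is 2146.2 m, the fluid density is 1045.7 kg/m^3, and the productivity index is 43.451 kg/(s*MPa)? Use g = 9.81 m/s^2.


Step 1: P_i = rho*g*h/1e6 = 1045.7*9.81*2146.2/1e6 = 22.01640 MPa
Step 2: P_wf = P_i - mdot/PI = 22.01640 - 140.46/43.451 = 18.784 MPa
P_wf = 18.784 MPa


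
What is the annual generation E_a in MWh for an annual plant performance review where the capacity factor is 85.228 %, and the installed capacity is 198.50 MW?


E_a = CF / 100 * cap * 8760
E_a = 85.228 / 100 * 198.50 * 8760
E_a = 1.4820e+06 MWh


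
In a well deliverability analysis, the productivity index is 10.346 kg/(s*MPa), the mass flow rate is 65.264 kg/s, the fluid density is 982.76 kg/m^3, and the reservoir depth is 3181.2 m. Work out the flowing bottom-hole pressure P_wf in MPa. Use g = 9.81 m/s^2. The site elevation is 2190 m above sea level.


Step 1: P_i = rho*g*h/1e6 = 982.76*9.81*3181.2/1e6 = 30.66955 MPa
Step 2: P_wf = P_i - mdot/PI = 30.66955 - 65.264/10.346 = 24.361 MPa
P_wf = 24.361 MPa


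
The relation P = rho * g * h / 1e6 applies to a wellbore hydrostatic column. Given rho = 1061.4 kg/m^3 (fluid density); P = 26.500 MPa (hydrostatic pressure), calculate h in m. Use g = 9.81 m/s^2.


h = P * 1e6 / (g * rho)
h = 26.500 * 1e6 / (9.81 * 1061.4)
h = 2545.1 m


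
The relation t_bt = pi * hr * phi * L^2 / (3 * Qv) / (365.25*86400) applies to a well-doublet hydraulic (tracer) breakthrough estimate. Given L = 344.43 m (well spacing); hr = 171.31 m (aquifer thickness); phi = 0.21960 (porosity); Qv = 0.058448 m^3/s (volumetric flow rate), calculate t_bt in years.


t_bt = pi * hr * phi * L^2 / (3 * Qv) / (365.25*86400)
t_bt = pi * 171.31 * 0.21960 * 344.43^2 / (3 * 0.058448) / (365.25*86400)
t_bt = 2.5338 years


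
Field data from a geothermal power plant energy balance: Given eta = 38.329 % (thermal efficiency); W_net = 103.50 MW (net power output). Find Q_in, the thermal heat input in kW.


Q_in = W_net / (eta / 100)
Q_in = 103.50 / (38.329 / 100)
Q_in = 270.0305 MW
Convert: 270.0305 MW * 1000.0 = 2.7003e+05 kW
Q_in = 2.7003e+05 kW


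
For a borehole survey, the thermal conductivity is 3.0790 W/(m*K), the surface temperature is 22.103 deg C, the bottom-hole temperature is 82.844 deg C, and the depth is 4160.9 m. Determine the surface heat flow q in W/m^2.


Step 1: grad = (T_d - T_surf)/d * 1000 = (82.844 - 22.103)/4160.9 * 1000 = 14.59804 deg C/km
Step 2: q = k * grad / 1000 = 3.079 * 14.59804 / 1000 = 0.044947 W/m^2
q = 0.044947 W/m^2


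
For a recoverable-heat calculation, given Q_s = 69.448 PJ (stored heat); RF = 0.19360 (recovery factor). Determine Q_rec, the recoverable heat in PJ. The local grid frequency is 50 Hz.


Q_rec = Q_s * RF
Q_rec = 69.448 * 0.19360
Q_rec = 13.445 PJ


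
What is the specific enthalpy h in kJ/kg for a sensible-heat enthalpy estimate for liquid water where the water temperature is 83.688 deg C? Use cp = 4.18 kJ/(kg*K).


h = cp * T
h = 4.18 * 83.688
h = 349.82 kJ/kg


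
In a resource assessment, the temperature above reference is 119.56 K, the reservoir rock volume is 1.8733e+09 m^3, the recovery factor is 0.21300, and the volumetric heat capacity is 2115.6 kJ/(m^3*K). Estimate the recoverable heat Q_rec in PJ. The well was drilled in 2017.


Step 1: Q_s = Vr*rhoc*dT/1e12 = 1.8733e+09*2115.6*119.56/1e12 = 473.8346 PJ
Step 2: Q_rec = Q_s * RF = 473.8346 * 0.213 = 100.93 PJ
Q_rec = 100.93 PJ


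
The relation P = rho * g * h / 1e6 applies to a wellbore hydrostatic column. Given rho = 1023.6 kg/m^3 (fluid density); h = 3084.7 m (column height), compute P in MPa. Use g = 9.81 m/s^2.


P = rho * g * h / 1e6
P = 1023.6 * 9.81 * 3084.7 / 1e6
P = 30.975 MPa


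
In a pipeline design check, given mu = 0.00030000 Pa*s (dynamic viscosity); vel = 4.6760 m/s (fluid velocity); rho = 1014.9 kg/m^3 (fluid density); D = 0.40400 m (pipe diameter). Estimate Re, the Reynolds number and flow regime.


Step 1: Re = rho*vel*D/mu = 1014.9*4.676*0.404/0.0003 = 6.3908e+06
Step 2: Re = 6.3908e+06 > 4000, so flow is turbulent.
Re = 6.3908e+06 (turbulent)


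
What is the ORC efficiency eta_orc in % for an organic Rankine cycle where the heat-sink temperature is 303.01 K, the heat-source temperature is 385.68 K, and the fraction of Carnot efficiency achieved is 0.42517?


eta_orc = (1 - Tc/Th) * f * 100
eta_orc = (1 - 303.01/385.68) * 0.42517 * 100
eta_orc = 9.1135 %


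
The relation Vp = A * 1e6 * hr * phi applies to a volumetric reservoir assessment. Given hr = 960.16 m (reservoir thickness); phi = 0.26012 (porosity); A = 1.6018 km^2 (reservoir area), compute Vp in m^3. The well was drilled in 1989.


Vp = A * 1e6 * hr * phi
Vp = 1.6018 * 1e6 * 960.16 * 0.26012
Vp = 4.0006e+08 m^3


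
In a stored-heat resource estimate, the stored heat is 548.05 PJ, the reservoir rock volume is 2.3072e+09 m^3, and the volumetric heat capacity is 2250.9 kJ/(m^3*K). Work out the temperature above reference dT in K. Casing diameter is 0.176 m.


dT = Q_s * 1e12 / (Vr * rhoc)
dT = 548.05 * 1e12 / (2.3072e+09 * 2250.9)
dT = 105.53 K


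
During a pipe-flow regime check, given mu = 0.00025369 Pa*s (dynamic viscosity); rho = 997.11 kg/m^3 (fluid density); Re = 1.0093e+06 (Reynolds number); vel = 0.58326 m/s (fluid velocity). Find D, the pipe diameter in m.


D = Re * mu / (rho * vel)
D = 1.0093e+06 * 0.00025369 / (997.11 * 0.58326)
D = 0.44027 m


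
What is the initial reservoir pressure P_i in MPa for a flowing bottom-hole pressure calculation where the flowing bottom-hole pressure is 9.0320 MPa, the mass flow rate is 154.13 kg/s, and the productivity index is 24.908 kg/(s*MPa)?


P_i = P_wf + mdot / PI
P_i = 9.0320 + 154.13 / 24.908
P_i = 15.220 MPa


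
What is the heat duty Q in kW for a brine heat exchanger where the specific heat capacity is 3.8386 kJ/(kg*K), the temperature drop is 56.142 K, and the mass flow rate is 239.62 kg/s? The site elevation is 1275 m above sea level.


Q = mdot * cp * dT / 1000
Q = 239.62 * 3.8386 * 56.142 / 1000
Q = 51.63971 MW
Convert: 51.63971 MW * 1000.0 = 51640 kW
Q = 51640 kW


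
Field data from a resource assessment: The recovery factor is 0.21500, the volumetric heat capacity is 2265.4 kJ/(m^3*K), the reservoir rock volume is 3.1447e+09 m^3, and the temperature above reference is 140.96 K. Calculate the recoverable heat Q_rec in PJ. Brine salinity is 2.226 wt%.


Step 1: Q_s = Vr*rhoc*dT/1e12 = 3.1447e+09*2265.4*140.96/1e12 = 1004.200 PJ
Step 2: Q_rec = Q_s * RF = 1004.200 * 0.215 = 215.90 PJ
Q_rec = 215.90 PJ


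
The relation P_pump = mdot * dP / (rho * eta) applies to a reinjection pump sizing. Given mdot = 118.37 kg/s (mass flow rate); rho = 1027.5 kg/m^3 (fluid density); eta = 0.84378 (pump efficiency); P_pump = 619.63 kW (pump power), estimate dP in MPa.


dP = P_pump * rho * eta / mdot
dP = 619.63 * 1027.5 * 0.84378 / 118.37
dP = 4538.390 kPa
Convert: 4538.390 kPa * 0.001 = 4.5384 MPa
dP = 4.5384 MPa


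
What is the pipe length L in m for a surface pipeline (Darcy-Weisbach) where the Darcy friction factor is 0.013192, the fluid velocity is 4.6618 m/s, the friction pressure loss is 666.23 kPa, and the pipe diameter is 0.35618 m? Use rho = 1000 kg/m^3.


L = dP*1000*D / (f*rho*vel^2/2)
L = 666.23*1000*0.35618 / (0.013192*1000*4.6618^2/2)
L = 1655.4 m


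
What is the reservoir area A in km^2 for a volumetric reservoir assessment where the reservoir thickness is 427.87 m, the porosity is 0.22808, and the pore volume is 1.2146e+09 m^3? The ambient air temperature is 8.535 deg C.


A = Vp / (1e6 * hr * phi)
A = 1.2146e+09 / (1e6 * 427.87 * 0.22808)
A = 12.446 km^2


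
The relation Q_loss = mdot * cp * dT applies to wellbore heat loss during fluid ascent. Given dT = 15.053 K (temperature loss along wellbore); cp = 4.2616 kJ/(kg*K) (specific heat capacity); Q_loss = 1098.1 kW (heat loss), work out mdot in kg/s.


mdot = Q_loss / (cp * dT)
mdot = 1098.1 / (4.2616 * 15.053)
mdot = 17.118 kg/s


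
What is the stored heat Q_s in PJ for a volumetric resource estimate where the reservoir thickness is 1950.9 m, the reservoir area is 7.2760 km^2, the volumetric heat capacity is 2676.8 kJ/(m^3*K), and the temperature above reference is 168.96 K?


Step 1: Vr = A*1e6*hr = 7.276*1e6*1950.9 = 1.419475e+10 m^3
Step 2: Q_s = Vr*rhoc*dT/1e12 = 1.419475e+10*2676.8*168.96/1e12 = 6419.9 PJ
Q_s = 6419.9 PJ


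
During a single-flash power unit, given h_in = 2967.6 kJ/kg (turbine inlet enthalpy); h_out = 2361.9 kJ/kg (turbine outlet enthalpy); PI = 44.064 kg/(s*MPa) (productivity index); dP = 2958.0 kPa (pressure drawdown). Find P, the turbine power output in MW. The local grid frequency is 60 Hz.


Step 1: mdot = PI * dP / 1000 = 44.064 * 2958.0 / 1000 = 130.3413 kg/s
Step 2: P = mdot*(h_in - h_out)/1000 = 130.3413*(2967.6 - 2361.9)/1000 = 78.948 MW
P = 78.948 MW


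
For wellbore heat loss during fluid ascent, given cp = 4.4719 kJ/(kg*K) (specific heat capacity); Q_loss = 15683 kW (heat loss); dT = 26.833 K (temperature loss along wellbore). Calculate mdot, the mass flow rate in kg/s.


mdot = Q_loss / (cp * dT)
mdot = 15683 / (4.4719 * 26.833)
mdot = 130.70 kg/s


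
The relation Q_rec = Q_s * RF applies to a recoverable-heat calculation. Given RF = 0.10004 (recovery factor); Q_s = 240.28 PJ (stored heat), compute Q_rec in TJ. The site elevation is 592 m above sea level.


Q_rec = Q_s * RF
Q_rec = 240.28 * 0.10004
Q_rec = 24.03761 PJ
Convert: 24.03761 PJ * 1000.0 = 24038 TJ
Q_rec = 24038 TJ


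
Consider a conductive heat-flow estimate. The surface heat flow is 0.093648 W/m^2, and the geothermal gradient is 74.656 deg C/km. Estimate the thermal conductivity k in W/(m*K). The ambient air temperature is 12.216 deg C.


k = q * 1000 / grad
k = 0.093648 * 1000 / 74.656
k = 1.2544 W/(m*K)


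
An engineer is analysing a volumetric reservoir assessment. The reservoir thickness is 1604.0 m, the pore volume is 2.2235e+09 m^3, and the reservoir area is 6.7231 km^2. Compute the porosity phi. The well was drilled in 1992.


phi = Vp / (A * 1e6 * hr)
phi = 2.2235e+09 / (6.7231 * 1e6 * 1604.0)
phi = 0.20619


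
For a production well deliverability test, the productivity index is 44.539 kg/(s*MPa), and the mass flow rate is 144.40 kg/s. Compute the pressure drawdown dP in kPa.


dP = mdot * 1000 / PI
dP = 144.40 * 1000 / 44.539
dP = 3242.1 kPa


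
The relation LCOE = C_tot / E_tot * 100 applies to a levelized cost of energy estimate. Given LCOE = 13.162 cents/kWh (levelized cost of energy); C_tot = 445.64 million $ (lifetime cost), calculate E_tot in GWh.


E_tot = C_tot / LCOE * 100
E_tot = 445.64 / 13.162 * 100
E_tot = 3385.8 GWh


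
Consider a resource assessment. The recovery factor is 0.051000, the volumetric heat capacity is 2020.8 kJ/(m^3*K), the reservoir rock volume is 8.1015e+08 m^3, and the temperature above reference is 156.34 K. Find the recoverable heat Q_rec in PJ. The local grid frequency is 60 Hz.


Step 1: Q_s = Vr*rhoc*dT/1e12 = 8.1015e+08*2020.8*156.34/1e12 = 255.9522 PJ
Step 2: Q_rec = Q_s * RF = 255.9522 * 0.051 = 13.054 PJ
Q_rec = 13.054 PJ


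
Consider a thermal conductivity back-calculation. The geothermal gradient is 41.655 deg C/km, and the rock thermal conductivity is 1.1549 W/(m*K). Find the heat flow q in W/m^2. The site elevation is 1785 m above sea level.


q = k * grad / 1000
q = 1.1549 * 41.655 / 1000
q = 0.048107 W/m^2


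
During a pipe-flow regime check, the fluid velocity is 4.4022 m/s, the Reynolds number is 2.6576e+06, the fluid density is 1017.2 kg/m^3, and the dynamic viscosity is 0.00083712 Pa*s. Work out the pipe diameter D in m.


D = Re * mu / (rho * vel)
D = 2.6576e+06 * 0.00083712 / (1017.2 * 4.4022)
D = 0.49682 m


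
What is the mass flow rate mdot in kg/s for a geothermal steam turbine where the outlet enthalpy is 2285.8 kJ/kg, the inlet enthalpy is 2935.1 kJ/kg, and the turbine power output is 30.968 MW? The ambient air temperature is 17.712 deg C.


mdot = P * 1000 / (h_in - h_out)
mdot = 30.968 * 1000 / (2935.1 - 2285.8)
mdot = 47.694 kg/s


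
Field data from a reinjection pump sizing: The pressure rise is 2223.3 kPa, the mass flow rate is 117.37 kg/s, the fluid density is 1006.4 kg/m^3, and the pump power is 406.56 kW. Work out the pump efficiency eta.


eta = mdot * dP / (rho * P_pump)
eta = 117.37 * 2223.3 / (1006.4 * 406.56)
eta = 0.63776


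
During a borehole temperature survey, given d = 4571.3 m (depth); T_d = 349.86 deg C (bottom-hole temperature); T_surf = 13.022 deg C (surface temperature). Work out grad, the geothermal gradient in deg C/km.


grad = (T_d - T_surf) / d * 1000
grad = (349.86 - 13.022) / 4571.3 * 1000
grad = 73.685 deg C/km


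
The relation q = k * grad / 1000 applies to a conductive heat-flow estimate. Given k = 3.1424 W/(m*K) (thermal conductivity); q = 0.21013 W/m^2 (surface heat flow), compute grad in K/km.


grad = q * 1000 / k
grad = 0.21013 * 1000 / 3.1424
grad = 66.86927 deg C/km
Convert: 66.86927 deg C/km * 1.0 = 66.869 K/km
grad = 66.869 K/km


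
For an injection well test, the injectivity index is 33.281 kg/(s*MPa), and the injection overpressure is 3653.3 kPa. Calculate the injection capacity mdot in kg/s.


mdot = II * dP / 1000
mdot = 33.281 * 3653.3 / 1000
mdot = 121.59 kg/s
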